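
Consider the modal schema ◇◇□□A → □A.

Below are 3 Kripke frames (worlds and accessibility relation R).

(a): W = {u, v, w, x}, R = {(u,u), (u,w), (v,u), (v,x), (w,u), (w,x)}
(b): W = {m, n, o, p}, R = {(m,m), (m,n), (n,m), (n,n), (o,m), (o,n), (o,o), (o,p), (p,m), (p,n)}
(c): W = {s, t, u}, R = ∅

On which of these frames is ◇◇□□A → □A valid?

(c)

This is the axiom for a generalized confluence (Geach) condition; its first-order frame correspondent is ∀x ∀y ∀z ((xR²y ∧ xRz) → ∃w (yR²w ∧ z = w)).
(a): fails — uR²x, uRu but no t with xR²t and u=t.
(b): fails — oR²m, oRo but no w with mR²w and o=w.
(c): satisfies the condition.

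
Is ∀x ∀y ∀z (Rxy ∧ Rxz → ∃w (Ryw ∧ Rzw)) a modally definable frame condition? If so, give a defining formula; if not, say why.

This is a Sahlqvist condition; the .2 axiom ◇□r → □◇r defines it.
Suppose ◇□r→□◇r is valid. Take Rxy, Rxz and set V(r)={w : Ryw}. Then □r at y so ◇□r at x, so □◇r at x, so ◇r at z, giving w with Rzw and Ryw.

Yes — defined by ◇□r → □◇r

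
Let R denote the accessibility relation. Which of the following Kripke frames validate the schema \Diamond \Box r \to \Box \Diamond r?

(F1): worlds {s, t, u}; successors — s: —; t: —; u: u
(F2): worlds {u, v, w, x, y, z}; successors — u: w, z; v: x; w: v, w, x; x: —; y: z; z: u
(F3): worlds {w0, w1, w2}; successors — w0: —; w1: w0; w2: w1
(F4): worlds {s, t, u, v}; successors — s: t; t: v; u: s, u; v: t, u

(F1)

This is the axiom for convergence; its first-order frame correspondent is \forall x \forall y \forall z (Rxy \wedge Rxz \to \exists w (Ryw \wedge Rzw)).
(F1): condition met.
(F2): fails — Ruz and Ruw but z and w have no common successor.
(F3): fails — Rw1w0 and Rw1w0 but w0 and w0 have no common successor.
(F4): fails — Ruu and Rus but u and s have no common successor.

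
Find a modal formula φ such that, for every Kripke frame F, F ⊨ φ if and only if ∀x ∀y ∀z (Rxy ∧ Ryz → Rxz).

□r → □□r

The condition is transitivity. The 4 schema □r → □□r defines it.
Suppose □r→□□r is valid. Take Rxy, Ryz and set V(r)={w : Rxw}. Then □r at x, so □□r at x, so □r at y, so r at z, i.e. Rxz.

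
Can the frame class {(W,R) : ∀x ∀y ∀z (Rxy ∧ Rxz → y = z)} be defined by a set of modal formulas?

The condition is partial functionality. A defining modal formula is ◇r → □r.
Suppose ◇r→□r is valid. Take Rxy, Rxz and set V(r)={y}. Then ◇r at x, so □r at x, so r at z, i.e. z=y.

Yes, by ◇r → □r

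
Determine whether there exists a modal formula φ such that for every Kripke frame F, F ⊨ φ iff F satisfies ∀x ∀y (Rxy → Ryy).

Yes — defined by □(□q → q)

This is a Sahlqvist condition; the T□ axiom □(□q → q) defines it.
Suppose □(□q→q) is valid. Take Rxy and set V(q)={w : Ryw}. Then at y, □q holds; since □(□q→q) at x, □q→q at y, so q at y, i.e. Ryy.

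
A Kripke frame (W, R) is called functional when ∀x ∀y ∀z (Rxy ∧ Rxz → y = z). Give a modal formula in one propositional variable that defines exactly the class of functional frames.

A defining formula is ◇p → □p (the CD axiom).
Suppose ◇p→□p is valid. Take Rxy, Rxz and set V(p)={y}. Then ◇p at x, so □p at x, so p at z, i.e. z=y.

◇p → □p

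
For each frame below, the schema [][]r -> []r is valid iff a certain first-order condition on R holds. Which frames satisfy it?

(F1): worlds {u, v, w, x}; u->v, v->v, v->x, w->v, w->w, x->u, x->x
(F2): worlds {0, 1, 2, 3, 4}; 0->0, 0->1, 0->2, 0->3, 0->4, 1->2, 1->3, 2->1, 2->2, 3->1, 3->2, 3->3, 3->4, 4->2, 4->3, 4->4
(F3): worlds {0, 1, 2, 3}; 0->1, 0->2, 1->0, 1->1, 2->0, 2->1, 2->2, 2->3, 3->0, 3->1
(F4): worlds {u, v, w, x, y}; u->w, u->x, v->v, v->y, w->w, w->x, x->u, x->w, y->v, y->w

The schema corresponds to density: forall x forall y (Rxy -> exists z (Rxz & Rzy)).
(F1): satisfies the condition.
(F2): satisfies the condition.
(F3): satisfies the condition.
(F4): fails — Rxu but no z with Rxz and Rzu.

(F1), (F2), (F3)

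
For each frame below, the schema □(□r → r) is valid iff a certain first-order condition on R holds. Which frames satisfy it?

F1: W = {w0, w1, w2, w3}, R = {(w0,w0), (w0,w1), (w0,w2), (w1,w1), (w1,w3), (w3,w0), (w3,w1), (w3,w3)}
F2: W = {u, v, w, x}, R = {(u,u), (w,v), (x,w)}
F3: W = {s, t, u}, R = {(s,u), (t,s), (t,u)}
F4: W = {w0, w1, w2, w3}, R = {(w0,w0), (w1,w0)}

F4

Frame correspondent (Sahlqvist): ∀x ∀y (Rxy → Ryy) — i.e. shift-reflexivity.
F1: fails — Rw0w2 but not Rw2w2.
F2: fails — Rxw but not Rww.
F3: fails — Rsu but not Ruu.
F4: condition met.
Valid on: F4.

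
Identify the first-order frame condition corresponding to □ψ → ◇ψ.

seriality: ∀x ∃y Rxy

Suppose □ψ→◇ψ is valid. At any x set V(ψ)=W. Then □ψ at x, so ◇ψ at x, so x has a successor.
Conversely, any frame satisfying ∀x ∃y Rxy validates the schema.
So the correspondent is seriality.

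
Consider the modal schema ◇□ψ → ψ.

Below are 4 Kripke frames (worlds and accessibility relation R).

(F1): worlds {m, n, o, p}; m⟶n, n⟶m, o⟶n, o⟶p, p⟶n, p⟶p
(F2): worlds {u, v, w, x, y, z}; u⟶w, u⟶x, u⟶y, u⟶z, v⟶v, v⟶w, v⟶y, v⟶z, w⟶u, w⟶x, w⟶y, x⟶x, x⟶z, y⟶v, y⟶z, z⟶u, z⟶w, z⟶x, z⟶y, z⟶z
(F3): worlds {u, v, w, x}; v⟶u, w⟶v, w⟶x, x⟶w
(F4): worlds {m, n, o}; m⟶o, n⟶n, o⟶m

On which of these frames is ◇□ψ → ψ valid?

(F4)

The schema corresponds to symmetry: ∀x ∀y (Rxy → Ryx).
(F1): fails — Ron but not Rno.
(F2): fails — Rvz but not Rzv.
(F3): fails — Rvu but not Ruv.
(F4): satisfies the condition.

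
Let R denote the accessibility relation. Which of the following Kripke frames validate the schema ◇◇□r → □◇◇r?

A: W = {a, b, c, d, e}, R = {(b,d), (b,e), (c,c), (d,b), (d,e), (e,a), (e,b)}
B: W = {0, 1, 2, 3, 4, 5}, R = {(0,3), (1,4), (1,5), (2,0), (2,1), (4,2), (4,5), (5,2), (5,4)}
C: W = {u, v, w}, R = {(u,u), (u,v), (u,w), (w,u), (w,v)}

This is the axiom for a generalized confluence (Geach) condition; its first-order frame correspondent is ∀x ∀y ∀z ((xR²y ∧ xRz) → ∃w (yRw ∧ zR²w)).
A: fails — bR²a, bRd but no w with aRw and dR²w.
B: fails — 2R²3, 2R0 but no w with 3Rw and 0R²w.
C: fails — uR²u, uRv but no t with uRt and vR²t.
Valid on no frame.

none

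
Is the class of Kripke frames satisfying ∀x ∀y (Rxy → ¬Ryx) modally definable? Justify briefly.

Any modally definable frame class is closed under surjective bounded morphisms.
The 3-cycle (worlds s,t,u with s→t→u→s) is asymmetric. Mapping every world to a single reflexive point • is a surjective bounded morphism, and the reflexive point is not asymmetric (R•• but asymmetry requires ¬R••).
So the class is not modally definable.

No — not modally definable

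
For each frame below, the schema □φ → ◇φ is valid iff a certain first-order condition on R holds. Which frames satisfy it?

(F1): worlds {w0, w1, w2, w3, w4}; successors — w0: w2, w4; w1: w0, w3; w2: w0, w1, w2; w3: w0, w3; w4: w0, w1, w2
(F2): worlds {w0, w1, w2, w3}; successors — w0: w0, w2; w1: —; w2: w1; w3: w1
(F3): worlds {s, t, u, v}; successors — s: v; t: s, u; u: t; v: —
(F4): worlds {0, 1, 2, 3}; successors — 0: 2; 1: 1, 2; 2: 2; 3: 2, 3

This is the axiom for seriality; its first-order frame correspondent is ∀x ∃y Rxy.
(F1): satisfies the condition.
(F2): fails — world w1 has no successor.
(F3): fails — world v has no successor.
(F4): satisfies the condition.
Valid on: (F1), (F4).

(F1), (F4)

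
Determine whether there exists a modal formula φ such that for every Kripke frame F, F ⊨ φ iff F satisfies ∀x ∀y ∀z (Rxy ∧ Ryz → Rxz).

Yes: it is transitivity, defined by the 4 schema □r → □□r.
Suppose □r→□□r is valid. Take Rxy, Ryz and set V(r)={w : Rxw}. Then □r at x, so □□r at x, so □r at y, so r at z, i.e. Rxz.

Yes, by □r → □□r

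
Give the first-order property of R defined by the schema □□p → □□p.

This is a Sahlqvist (Geach-type) schema ◇^0□^2p → □^2◇^0p.
First-order correspondent: ∀x ∀z (xR²z → ∃w (xR²w ∧ z = w)).

∀x ∀z (xR²z → ∃w (xR²w ∧ z = w))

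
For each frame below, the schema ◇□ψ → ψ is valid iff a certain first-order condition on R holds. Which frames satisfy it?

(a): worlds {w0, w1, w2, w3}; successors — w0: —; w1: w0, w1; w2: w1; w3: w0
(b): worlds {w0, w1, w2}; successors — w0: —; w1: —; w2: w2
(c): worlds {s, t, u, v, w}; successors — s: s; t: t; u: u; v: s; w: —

This is the axiom for a generalized confluence (Geach) condition; its first-order frame correspondent is ∀x ∀y (xRy → ∃w (yRw ∧ x = w)).
(a): fails — w1Rw0 but no w with w0Rw and w1=w.
(b): ✓.
(c): fails — vRs but no w* with sRw* and v=w*.
Valid on: (b).

(b)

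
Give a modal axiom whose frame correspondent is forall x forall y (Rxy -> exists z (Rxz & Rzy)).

□□r → □r

A defining formula is □□r → □r (the C4 axiom).
Suppose □□r→□r is valid. Take Rxy and set V(r)={w : xR²w}. Then □□r at x, so □r at x, so r at y, i.e. ∃z(Rxz∧Rzy).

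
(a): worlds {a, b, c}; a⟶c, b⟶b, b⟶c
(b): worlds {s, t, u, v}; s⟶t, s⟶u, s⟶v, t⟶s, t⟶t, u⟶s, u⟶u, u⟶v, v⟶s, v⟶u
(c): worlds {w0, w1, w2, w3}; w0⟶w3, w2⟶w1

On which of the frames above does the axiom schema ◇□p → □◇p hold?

The schema corresponds to convergence: ∀x ∀y ∀z (Rxy ∧ Rxz → ∃w (Ryw ∧ Rzw)).
(a): fails — Rac and Rac but c and c have no common successor.
(b): satisfies the condition.
(c): fails — Rw0w3 and Rw0w3 but w3 and w3 have no common successor.
Valid on: (b).

(b)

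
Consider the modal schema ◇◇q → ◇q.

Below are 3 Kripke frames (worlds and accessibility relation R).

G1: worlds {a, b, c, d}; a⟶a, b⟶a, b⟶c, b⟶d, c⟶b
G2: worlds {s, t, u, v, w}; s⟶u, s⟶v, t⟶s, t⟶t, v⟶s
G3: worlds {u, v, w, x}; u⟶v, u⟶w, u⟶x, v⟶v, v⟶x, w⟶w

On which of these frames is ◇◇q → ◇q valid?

G3

The schema corresponds to transitivity: ∀x ∀y ∀z (Rxy ∧ Ryz → Rxz).
G1: fails — Rbc and Rcb but not Rbb.
G2: fails — Rvs and Rsv but not Rvv.
G3: satisfies the condition.
Valid on: G3.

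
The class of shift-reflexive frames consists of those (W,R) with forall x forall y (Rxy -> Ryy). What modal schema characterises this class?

□(□r → r)

This is shift-reflexivity; the standard corresponding axiom is T□: □(□r → r).
Suppose □(□r→r) is valid. Take Rxy and set V(r)={w : Ryw}. Then at y, □r holds; since □(□r→r) at x, □r→r at y, so r at y, i.e. Ryy.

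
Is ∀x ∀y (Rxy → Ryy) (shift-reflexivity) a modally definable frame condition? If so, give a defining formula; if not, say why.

Yes — defined by □(□r → r)

Yes: it is shift-reflexivity, defined by the T□ schema □(□r → r).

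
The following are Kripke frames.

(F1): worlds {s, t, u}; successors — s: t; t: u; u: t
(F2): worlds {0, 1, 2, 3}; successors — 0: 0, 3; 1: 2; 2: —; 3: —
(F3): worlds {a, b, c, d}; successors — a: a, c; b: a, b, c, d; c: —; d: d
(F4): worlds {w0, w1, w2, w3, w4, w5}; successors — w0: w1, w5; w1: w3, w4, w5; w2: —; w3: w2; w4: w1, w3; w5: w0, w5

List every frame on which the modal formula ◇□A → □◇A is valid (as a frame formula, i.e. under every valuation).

(F1)

The schema corresponds to convergence: ∀x ∀y ∀z (Rxy ∧ Rxz → ∃w (Ryw ∧ Rzw)).
(F1): condition met.
(F2): fails — R00 and R03 but 0 and 3 have no common successor.
(F3): fails — Raa and Rac but a and c have no common successor.
(F4): fails — Rw1w5 and Rw1w3 but w5 and w3 have no common successor.
Valid on: (F1).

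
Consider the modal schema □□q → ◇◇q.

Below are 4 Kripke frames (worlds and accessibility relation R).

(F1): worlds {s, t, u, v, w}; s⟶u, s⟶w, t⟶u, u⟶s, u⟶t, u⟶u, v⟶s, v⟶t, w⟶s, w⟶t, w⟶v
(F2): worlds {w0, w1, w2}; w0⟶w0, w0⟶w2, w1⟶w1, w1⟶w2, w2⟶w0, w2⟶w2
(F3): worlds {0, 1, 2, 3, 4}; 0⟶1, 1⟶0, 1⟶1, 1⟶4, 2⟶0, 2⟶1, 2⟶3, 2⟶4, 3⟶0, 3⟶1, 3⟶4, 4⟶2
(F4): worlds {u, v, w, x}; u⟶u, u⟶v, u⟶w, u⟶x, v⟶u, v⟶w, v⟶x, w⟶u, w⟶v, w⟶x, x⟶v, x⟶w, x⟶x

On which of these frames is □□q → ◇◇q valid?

The schema corresponds to a generalized confluence (Geach) condition: ∀x ∃w (xR²w ∧ xR²w).
(F1): ✓.
(F2): ✓.
(F3): ✓.
(F4): ✓.

(F1), (F2), (F3), (F4)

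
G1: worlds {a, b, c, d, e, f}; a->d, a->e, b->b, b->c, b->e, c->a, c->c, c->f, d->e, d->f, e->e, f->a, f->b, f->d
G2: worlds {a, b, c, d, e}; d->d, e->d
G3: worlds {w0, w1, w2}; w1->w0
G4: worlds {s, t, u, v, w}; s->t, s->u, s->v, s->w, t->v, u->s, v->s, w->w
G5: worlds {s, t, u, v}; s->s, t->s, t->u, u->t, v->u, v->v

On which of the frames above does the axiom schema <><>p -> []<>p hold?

G2, G3

The schema corresponds to a generalized confluence (Geach) condition: forall x forall y forall z ((x R^2 y & xRz) -> exists w (y = w & zRw)).
G1: fails — aR²f, aRe but no w with f=w and eRw.
G2: ✓.
G3: ✓.
G4: fails — sR²s, sRt but no w* with s=w* and tRw*.
G5: fails — tR²s, tRu but no w with s=w and uRw.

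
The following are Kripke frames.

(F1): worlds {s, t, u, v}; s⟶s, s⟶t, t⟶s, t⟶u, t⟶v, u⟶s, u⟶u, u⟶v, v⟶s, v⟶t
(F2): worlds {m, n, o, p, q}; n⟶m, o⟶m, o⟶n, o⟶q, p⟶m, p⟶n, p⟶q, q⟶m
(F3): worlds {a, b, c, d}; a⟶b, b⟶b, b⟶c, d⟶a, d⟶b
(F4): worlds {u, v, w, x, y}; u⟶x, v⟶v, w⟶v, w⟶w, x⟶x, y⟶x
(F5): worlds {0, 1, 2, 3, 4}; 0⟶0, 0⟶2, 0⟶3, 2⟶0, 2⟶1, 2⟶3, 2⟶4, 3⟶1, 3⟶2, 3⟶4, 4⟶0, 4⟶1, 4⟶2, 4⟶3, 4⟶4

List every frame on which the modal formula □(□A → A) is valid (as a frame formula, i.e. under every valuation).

(F4)

Frame correspondent (Sahlqvist): ∀x ∀y (Rxy → Ryy) — i.e. shift-reflexivity.
(F1): fails — Ruv but not Rvv.
(F2): fails — Ron but not Rnn.
(F3): fails — Rbc but not Rcc.
(F4): satisfies the condition.
(F5): fails — R32 but not R22.
Valid on: (F4).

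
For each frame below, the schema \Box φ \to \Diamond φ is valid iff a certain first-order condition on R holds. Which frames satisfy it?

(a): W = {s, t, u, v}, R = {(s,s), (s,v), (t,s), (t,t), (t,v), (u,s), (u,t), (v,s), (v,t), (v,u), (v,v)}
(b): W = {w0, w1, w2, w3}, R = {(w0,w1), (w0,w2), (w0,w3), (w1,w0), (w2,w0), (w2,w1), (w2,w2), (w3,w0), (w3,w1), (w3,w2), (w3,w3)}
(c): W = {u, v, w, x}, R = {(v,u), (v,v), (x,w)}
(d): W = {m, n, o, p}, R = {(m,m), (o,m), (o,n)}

(a), (b)

This is the axiom for seriality; its first-order frame correspondent is \forall x \exists y Rxy.
(a): condition met.
(b): condition met.
(c): fails — world u has no successor.
(d): fails — world n has no successor.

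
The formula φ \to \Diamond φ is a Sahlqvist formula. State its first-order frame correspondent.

Replacing φ by ¬φ and contraposing gives the equivalent schema □φ → φ.
Suppose □φ→φ is valid. At any x set V(φ)={w : Rxw}. Then □φ holds at x, so φ holds at x, i.e. Rxx.

reflexivity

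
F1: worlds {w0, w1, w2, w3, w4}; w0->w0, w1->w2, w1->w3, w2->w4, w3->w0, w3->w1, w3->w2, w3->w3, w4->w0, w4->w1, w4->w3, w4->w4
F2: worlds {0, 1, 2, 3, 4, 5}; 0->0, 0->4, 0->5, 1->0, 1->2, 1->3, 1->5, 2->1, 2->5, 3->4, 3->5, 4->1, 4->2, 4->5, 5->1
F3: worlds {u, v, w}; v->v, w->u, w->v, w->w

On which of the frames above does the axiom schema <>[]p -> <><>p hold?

This is the axiom for a generalized confluence (Geach) condition; its first-order frame correspondent is forall x forall y (xRy -> exists w (yRw & x R^2 w)).
F1: ✓.
F2: ✓.
F3: fails — wRu but no t with uRt and wR²t.
Valid on: F1, F2.

F1, F2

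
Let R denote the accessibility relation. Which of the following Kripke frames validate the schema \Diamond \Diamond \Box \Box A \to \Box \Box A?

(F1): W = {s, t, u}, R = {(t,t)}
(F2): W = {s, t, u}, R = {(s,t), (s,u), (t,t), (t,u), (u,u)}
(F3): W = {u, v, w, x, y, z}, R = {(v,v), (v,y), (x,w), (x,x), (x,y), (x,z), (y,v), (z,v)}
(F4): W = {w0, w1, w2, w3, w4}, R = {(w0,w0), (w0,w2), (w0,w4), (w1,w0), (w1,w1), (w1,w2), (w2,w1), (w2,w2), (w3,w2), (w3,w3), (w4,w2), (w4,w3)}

(F1)

Frame correspondent (Sahlqvist): \forall x \forall y \forall z ((x R^2 y \wedge x R^2 z) \to \exists w (y R^2 w \wedge z = w)) — i.e. a generalized confluence (Geach) condition.
(F1): condition met.
(F2): fails — sR²u, sR²t but no w with uR²w and t=w.
(F3): fails — xR²v, xR²w but no t with vR²t and w=t.
(F4): fails — w0R²w1, w0R²w3 but no w with w1R²w and w3=w.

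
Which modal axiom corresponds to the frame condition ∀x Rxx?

□s → s

This is reflexivity; the standard corresponding axiom is T: □s → s.
Suppose □s→s is valid. At any x set V(s)={w : Rxw}. Then □s holds at x, so s holds at x, i.e. Rxx.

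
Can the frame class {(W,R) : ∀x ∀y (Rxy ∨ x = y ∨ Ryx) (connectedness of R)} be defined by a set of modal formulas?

No

Modal frame validity is preserved under disjoint unions.
Take 2 disjoint single-world reflexive frames: each is trivially connected, but their disjoint union has 2 worlds with no edge between distinct components, so it is not connected.
Hence connectedness of R is not modally definable.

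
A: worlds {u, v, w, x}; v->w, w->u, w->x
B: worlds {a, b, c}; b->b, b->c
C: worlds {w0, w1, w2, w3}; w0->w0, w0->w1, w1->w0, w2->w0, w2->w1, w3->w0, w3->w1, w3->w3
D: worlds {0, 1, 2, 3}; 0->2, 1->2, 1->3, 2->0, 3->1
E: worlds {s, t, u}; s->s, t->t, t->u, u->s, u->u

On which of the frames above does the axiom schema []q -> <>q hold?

This is the axiom for seriality; its first-order frame correspondent is forall x exists y Rxy.
A: fails — world u has no successor.
B: fails — world a has no successor.
C: ✓.
D: ✓.
E: ✓.

C, D, E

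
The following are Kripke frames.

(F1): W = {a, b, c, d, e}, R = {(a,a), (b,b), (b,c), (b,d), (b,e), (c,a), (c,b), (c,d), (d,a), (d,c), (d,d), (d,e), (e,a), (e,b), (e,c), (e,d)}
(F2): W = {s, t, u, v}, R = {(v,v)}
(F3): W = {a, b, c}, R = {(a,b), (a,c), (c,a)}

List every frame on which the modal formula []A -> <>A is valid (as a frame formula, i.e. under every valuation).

(F1)

The schema corresponds to seriality: forall x exists y Rxy.
(F1): holds.
(F2): fails — world s has no successor.
(F3): fails — world b has no successor.
Valid on: (F1).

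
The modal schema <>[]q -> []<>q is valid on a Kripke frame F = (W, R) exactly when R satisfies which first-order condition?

Convergence

This schema is the .2 axiom.
It corresponds to convergence: forall x forall y forall z (Rxy & Rxz -> exists w (Ryw & Rzw)).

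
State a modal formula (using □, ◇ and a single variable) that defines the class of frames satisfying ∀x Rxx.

□q → q

The condition is reflexivity. The T schema □q → q defines it.
Suppose □q→q is valid. At any x set V(q)={w : Rxw}. Then □q holds at x, so q holds at x, i.e. Rxx.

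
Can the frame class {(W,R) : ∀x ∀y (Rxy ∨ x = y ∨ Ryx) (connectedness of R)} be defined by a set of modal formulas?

No

Modal frame validity is preserved under disjoint unions.
Take 4 disjoint single-world reflexive frames: each is trivially connected, but their disjoint union has 4 worlds with no edge between distinct components, so it is not connected.
So the class is not modally definable.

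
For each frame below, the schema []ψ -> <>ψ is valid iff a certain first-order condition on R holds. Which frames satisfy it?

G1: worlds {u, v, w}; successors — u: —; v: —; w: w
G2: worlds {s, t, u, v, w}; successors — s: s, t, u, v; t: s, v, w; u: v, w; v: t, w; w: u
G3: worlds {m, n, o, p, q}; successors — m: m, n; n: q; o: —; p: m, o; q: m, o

G2

The schema corresponds to seriality: forall x exists y Rxy.
G1: fails — world u has no successor.
G2: holds.
G3: fails — world o has no successor.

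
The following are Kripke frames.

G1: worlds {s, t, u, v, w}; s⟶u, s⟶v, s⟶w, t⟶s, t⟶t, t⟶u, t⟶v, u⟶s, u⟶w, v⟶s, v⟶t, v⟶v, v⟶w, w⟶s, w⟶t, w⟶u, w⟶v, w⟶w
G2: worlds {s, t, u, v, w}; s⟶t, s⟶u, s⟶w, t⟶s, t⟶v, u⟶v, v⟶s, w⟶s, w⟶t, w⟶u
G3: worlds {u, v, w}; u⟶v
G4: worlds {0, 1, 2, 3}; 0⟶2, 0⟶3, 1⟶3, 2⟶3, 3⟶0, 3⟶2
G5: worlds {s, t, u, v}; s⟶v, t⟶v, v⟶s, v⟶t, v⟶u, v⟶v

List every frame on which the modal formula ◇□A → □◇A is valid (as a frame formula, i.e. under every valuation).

G1

Frame correspondent (Sahlqvist): ∀x ∀y ∀z (Rxy ∧ Rxz → ∃w (Ryw ∧ Rzw)) — i.e. convergence.
G1: condition met.
G2: fails — Rsw and Rsu but w and u have no common successor.
G3: fails — Ruv and Ruv but v and v have no common successor.
G4: fails — R02 and R03 but 2 and 3 have no common successor.
G5: fails — Rvv and Rvu but v and u have no common successor.
Valid on: G1.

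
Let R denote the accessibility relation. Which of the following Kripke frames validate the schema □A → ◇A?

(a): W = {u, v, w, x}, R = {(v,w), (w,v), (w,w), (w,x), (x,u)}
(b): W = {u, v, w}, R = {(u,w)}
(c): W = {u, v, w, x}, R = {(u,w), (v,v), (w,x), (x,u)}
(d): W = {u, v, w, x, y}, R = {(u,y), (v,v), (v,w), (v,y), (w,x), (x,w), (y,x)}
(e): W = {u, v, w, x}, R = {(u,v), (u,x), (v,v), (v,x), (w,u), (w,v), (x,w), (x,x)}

This is the axiom for seriality; its first-order frame correspondent is ∀x ∃y Rxy.
(a): fails — world u has no successor.
(b): fails — world v has no successor.
(c): ✓.
(d): ✓.
(e): ✓.

(c), (d), (e)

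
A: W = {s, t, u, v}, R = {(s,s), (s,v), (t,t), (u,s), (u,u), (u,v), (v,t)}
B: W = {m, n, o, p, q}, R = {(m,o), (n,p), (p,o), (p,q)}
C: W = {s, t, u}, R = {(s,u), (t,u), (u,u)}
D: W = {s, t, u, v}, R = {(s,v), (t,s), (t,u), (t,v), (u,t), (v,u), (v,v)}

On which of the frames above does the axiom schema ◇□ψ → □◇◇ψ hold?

This is the axiom for a generalized confluence (Geach) condition; its first-order frame correspondent is ∀x ∀y ∀z ((xRy ∧ xRz) → ∃w (yRw ∧ zR²w)).
A: fails — sRs, sRv but no w with sRw and vR²w.
B: fails — mRo, mRo but no w with oRw and oR²w.
C: holds.
D: fails — tRu, tRs but no w with uRw and sR²w.

C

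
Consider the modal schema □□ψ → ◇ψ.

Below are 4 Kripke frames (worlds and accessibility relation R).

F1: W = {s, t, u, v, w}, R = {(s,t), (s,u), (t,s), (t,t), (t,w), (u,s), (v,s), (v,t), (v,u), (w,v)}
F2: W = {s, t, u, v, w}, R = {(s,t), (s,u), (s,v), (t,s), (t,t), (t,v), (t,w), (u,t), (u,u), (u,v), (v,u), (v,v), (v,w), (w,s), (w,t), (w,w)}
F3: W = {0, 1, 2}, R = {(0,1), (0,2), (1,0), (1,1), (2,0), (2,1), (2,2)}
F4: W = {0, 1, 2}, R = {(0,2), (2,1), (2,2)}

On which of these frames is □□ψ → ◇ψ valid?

Frame correspondent (Sahlqvist): ∀x ∃w (xR²w ∧ xRw) — i.e. a generalized confluence (Geach) condition.
F1: fails — at u but no w* with uR²w* and uRw*.
F2: condition met.
F3: condition met.
F4: fails — at 1 but no w with 1R²w and 1Rw.
Valid on: F2, F3.

F2, F3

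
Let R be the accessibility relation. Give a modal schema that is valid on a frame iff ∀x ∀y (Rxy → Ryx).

The condition is symmetry. The B schema ψ → □◇ψ defines it.
Suppose ψ→□◇ψ is valid. Take Rxy and set V(ψ)={x}. Then ψ at x, so □◇ψ at x, so ◇ψ at y, so some z with Ryz has ψ; z=x, i.e. Ryx.

ψ → □◇ψ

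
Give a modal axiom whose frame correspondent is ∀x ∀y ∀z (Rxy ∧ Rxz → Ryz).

◇r → □◇r

This is the Euclidean property; the standard corresponding axiom is 5: ◇r → □◇r.
Suppose ◇r→□◇r is valid. Take Rxy, Rxz and set V(r)={y}. Then ◇r at x, so □◇r at x, so ◇r at z, so some w with Rzw has r; w=y, i.e. Rzy. By symmetry of the argument, Ryz.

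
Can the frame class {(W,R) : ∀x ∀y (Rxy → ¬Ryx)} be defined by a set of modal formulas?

Not modally definable

Any modally definable frame class is closed under surjective bounded morphisms.
The 3-cycle (worlds 0,1,2 with 0→1→2→0) is asymmetric. Mapping every world to a single reflexive point • is a surjective bounded morphism, and the reflexive point is not asymmetric (R•• but asymmetry requires ¬R••).
So the class is not modally definable.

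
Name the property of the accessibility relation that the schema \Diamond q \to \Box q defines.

partial functionality: \forall x \forall y \forall z (Rxy \wedge Rxz \to y = z)

Suppose ◇q→□q is valid. Take Rxy, Rxz and set V(q)={y}. Then ◇q at x, so □q at x, so q at z, i.e. z=y.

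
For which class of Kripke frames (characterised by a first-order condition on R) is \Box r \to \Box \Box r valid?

Suppose □r→□□r is valid. Take Rxy, Ryz and set V(r)={w : Rxw}. Then □r at x, so □□r at x, so □r at y, so r at z, i.e. Rxz.

transitivity: \forall x \forall y \forall z (Rxy \wedge Ryz \to Rxz)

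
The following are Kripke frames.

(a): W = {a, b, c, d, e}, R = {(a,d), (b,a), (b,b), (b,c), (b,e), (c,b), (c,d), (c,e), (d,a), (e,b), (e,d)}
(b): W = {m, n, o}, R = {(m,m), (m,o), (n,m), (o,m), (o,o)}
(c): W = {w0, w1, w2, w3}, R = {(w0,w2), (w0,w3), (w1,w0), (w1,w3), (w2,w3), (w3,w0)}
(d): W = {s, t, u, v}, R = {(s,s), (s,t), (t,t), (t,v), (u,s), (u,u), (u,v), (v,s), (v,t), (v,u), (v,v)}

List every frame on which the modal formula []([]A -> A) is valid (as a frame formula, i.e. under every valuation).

(b), (d)

The schema corresponds to shift-reflexivity: forall x forall y (Rxy -> Ryy).
(a): fails — Rbc but not Rcc.
(b): condition met.
(c): fails — Rw1w0 but not Rw0w0.
(d): condition met.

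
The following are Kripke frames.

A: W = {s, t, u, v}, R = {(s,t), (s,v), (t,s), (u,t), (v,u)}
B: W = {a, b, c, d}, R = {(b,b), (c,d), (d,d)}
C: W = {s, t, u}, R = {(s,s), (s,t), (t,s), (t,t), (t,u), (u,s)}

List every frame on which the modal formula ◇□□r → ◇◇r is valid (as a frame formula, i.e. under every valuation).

B, C

Frame correspondent (Sahlqvist): ∀x ∀y (xRy → ∃w (yR²w ∧ xR²w)) — i.e. a generalized confluence (Geach) condition.
A: fails — sRt but no w with tR²w and sR²w.
B: condition met.
C: condition met.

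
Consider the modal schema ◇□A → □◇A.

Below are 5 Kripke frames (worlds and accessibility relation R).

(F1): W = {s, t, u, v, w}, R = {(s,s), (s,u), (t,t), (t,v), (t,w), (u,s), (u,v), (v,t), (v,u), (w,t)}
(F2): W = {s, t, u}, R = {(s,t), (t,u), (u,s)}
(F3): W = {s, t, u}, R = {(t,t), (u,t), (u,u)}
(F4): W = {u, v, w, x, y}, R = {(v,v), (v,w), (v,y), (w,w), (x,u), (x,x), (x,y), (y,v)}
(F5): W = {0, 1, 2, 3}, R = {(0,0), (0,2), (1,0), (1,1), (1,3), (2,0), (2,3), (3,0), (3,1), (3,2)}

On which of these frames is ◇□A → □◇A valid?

(F1), (F2), (F3), (F5)

This is the axiom for convergence; its first-order frame correspondent is ∀x ∀y ∀z (Rxy ∧ Rxz → ∃w (Ryw ∧ Rzw)).
(F1): satisfies the condition.
(F2): satisfies the condition.
(F3): satisfies the condition.
(F4): fails — Rvw and Rvy but w and y have no common successor.
(F5): satisfies the condition.
Valid on: (F1), (F2), (F3), (F5).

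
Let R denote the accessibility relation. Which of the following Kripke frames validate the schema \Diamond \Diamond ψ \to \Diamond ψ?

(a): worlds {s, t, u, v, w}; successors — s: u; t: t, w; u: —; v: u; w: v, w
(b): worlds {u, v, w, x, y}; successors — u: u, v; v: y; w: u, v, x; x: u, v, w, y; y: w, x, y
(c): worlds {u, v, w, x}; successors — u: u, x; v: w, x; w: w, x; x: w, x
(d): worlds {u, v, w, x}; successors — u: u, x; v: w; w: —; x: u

Frame correspondent (Sahlqvist): \forall x \forall y \forall z (Rxy \wedge Ryz \to Rxz) — i.e. transitivity.
(a): fails — Rtw and Rwv but not Rtv.
(b): fails — Ruv and Rvy but not Ruy.
(c): fails — Rux and Rxw but not Ruw.
(d): fails — Rxu and Rux but not Rxx.

none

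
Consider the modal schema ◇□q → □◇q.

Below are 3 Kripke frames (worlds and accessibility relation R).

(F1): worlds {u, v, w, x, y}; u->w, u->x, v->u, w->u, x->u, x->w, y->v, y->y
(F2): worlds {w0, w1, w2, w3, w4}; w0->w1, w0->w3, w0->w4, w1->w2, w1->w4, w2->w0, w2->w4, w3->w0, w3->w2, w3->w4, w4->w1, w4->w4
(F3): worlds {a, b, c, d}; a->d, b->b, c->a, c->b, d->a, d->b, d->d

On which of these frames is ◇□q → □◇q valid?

(F2)

Frame correspondent (Sahlqvist): ∀x ∀y ∀z (Rxy ∧ Rxz → ∃w (Ryw ∧ Rzw)) — i.e. convergence.
(F1): fails — Rxw and Rxu but w and u have no common successor.
(F2): satisfies the condition.
(F3): fails — Rcb and Rca but b and a have no common successor.
Valid on: (F2).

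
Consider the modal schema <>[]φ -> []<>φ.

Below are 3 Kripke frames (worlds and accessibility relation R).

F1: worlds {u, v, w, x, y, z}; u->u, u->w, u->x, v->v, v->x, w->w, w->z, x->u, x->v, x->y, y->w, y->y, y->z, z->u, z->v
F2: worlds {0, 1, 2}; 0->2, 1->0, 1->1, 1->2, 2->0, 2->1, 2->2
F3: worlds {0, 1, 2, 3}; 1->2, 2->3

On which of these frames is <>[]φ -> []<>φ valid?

F2

The schema corresponds to convergence: forall x forall y forall z (Rxy & Rxz -> exists w (Ryw & Rzw)).
F1: fails — Ruw and Rux but w and x have no common successor.
F2: condition met.
F3: fails — R23 and R23 but 3 and 3 have no common successor.
Valid on: F2.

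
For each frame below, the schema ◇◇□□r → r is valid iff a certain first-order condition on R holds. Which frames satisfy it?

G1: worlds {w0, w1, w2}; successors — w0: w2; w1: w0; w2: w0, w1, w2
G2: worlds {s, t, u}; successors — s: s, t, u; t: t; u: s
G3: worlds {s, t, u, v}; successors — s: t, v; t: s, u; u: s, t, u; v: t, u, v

The schema corresponds to a generalized confluence (Geach) condition: ∀x ∀y (xR²y → ∃w (yR²w ∧ x = w)).
G1: fails — w0R²w1 but no w with w1R²w and w0=w.
G2: fails — sR²t but no w with tR²w and s=w.
G3: satisfies the condition.

G3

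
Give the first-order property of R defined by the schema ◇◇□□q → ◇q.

∀x ∀y (xR²y → ∃w (yR²w ∧ xRw))

This is a Sahlqvist (Geach-type) schema ◇^2□^2q → □^0◇^1q.
Minimal-valuation argument: fix x; take any y with xR^2y and any z with xR^0z. Set V(q) to the set of worlds R-reachable from y in exactly 2 steps. Then □^2q holds at y, so the antecedent holds at x; validity forces ◇^1q at z, giving a w with zR^1w and yR^2w.
First-order correspondent: ∀x ∀y (xR²y → ∃w (yR²w ∧ xRw)).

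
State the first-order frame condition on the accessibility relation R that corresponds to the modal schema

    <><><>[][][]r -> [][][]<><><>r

This is a Sahlqvist (Geach-type) schema ◇^3□^3r → □^3◇^3r.
Minimal-valuation argument: fix x; take any y with xR^3y and any z with xR^3z. Set V(r) to the set of worlds R-reachable from y in exactly 3 steps. Then □^3r holds at y, so the antecedent holds at x; validity forces ◇^3r at z, giving a w with zR^3w and yR^3w.
First-order correspondent: forall x forall y forall z ((x R^3 y & x R^3 z) -> exists w (y R^3 w & z R^3 w)).

forall x forall y forall z ((x R^3 y & x R^3 z) -> exists w (y R^3 w & z R^3 w))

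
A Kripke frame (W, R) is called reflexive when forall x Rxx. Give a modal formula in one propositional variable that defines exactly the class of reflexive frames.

□s → s

A defining formula is □s → s (the T axiom).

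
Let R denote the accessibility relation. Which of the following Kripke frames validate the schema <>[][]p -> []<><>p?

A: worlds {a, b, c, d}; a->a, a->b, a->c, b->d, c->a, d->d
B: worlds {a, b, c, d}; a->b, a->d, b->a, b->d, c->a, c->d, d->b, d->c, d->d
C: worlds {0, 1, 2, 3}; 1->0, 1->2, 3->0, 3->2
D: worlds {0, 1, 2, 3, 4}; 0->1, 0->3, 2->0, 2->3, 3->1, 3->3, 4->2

This is the axiom for a generalized confluence (Geach) condition; its first-order frame correspondent is forall x forall y forall z ((xRy & xRz) -> exists w (y R^2 w & z R^2 w)).
A: fails — aRb, aRc but no w with bR²w and cR²w.
B: condition met.
C: fails — 1R0, 1R0 but no w with 0R²w and 0R²w.
D: fails — 0R1, 0R1 but no w with 1R²w and 1R²w.
Valid on: B.

B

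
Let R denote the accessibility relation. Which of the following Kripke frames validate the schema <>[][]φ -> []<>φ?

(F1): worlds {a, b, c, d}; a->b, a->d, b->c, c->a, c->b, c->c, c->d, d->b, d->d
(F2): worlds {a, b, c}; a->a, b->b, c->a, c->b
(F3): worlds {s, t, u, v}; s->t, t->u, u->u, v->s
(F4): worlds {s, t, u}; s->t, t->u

(F1)

This is the axiom for a generalized confluence (Geach) condition; its first-order frame correspondent is forall x forall y forall z ((xRy & xRz) -> exists w (y R^2 w & zRw)).
(F1): ✓.
(F2): fails — cRa, cRb but no w with aR²w and bRw.
(F3): fails — vRs, vRs but no w with sR²w and sRw.
(F4): fails — sRt, sRt but no w with tR²w and tRw.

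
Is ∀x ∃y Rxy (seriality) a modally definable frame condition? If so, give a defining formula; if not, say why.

This is a Sahlqvist condition; the D axiom □p → ◇p defines it.
Suppose □p→◇p is valid. At any x set V(p)=W. Then □p at x, so ◇p at x, so x has a successor.

Yes, by □p → ◇p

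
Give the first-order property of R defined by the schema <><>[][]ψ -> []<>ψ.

This is a Sahlqvist (Geach-type) schema ◇^2□^2ψ → □^1◇^1ψ.
First-order correspondent: forall x forall y forall z ((x R^2 y & xRz) -> exists w (y R^2 w & zRw)).

forall x forall y forall z ((x R^2 y & xRz) -> exists w (y R^2 w & zRw))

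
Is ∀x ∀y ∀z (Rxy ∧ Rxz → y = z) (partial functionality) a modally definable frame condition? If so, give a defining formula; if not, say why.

This is a Sahlqvist condition; the CD axiom ◇q → □q defines it.
Suppose ◇q→□q is valid. Take Rxy, Rxz and set V(q)={y}. Then ◇q at x, so □q at x, so q at z, i.e. z=y.

Yes — defined by ◇q → □q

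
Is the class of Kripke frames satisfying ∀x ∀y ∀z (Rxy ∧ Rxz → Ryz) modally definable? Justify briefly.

Yes: it is the Euclidean property, defined by the 5 schema ◇q → □◇q.

Yes, by ◇q → □◇q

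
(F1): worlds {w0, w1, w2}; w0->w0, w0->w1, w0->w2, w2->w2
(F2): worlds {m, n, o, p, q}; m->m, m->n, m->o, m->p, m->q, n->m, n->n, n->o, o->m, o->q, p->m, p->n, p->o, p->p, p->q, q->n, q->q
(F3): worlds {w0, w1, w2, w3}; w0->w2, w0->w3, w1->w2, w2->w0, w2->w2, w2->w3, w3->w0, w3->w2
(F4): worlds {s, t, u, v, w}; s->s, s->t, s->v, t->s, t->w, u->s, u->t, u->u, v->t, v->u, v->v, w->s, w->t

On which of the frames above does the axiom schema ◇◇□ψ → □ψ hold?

none

Frame correspondent (Sahlqvist): ∀x ∀y ∀z ((xR²y ∧ xRz) → ∃w (yRw ∧ z = w)) — i.e. a generalized confluence (Geach) condition.
(F1): fails — w0R²w1, w0Rw0 but no w with w1Rw and w0=w.
(F2): fails — mR²n, mRp but no w with nRw and p=w.
(F3): fails — w0R²w3, w0Rw3 but no w with w3Rw and w3=w.
(F4): fails — sR²t, sRt but no w* with tRw* and t=w*.
Valid on no frame.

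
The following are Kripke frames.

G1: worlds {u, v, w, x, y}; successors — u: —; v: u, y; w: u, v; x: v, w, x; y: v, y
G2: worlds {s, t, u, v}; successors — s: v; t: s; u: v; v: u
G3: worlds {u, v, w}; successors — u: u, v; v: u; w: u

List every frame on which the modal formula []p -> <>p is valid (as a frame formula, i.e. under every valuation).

This is the axiom for seriality; its first-order frame correspondent is forall x exists y Rxy.
G1: fails — world u has no successor.
G2: condition met.
G3: condition met.
Valid on: G2, G3.

G2, G3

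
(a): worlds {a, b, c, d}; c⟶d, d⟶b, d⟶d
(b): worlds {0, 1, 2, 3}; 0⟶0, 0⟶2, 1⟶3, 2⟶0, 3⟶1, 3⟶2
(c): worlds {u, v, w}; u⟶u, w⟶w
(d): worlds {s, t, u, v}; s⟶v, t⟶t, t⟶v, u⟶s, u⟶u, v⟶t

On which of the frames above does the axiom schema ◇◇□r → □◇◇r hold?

Frame correspondent (Sahlqvist): ∀x ∀y ∀z ((xR²y ∧ xRz) → ∃w (yRw ∧ zR²w)) — i.e. a generalized confluence (Geach) condition.
(a): fails — cR²b, cRd but no w with bRw and dR²w.
(b): ✓.
(c): ✓.
(d): fails — uR²s, uRs but no w with sRw and sR²w.

(b), (c)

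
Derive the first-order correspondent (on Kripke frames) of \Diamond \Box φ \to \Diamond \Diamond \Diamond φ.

This is a Sahlqvist (Geach-type) schema ◇^1□^1φ → □^0◇^3φ.
First-order correspondent: \forall x \forall y (xRy \to \exists w (yRw \wedge x R^3 w)).

\forall x \forall y (xRy \to \exists w (yRw \wedge x R^3 w))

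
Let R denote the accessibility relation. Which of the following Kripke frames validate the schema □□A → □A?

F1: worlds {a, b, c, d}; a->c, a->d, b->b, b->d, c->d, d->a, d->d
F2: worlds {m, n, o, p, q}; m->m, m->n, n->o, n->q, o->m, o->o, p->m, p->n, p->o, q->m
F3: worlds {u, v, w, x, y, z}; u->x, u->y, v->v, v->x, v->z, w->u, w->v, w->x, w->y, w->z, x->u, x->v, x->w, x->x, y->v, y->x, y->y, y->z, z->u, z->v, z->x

The schema corresponds to density: ∀x ∀y (Rxy → ∃z (Rxz ∧ Rzy)).
F1: fails — Rac but no z with Raz and Rzc.
F2: fails — Rnq but no z with Rnz and Rzq.
F3: ✓.
Valid on: F3.

F3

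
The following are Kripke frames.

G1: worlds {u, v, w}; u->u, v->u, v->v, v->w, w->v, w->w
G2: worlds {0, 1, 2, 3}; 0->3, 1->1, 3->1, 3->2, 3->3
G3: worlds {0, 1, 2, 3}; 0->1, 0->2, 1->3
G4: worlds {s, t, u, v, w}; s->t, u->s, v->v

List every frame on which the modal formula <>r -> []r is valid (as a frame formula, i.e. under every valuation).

G4

Frame correspondent (Sahlqvist): forall x forall y forall z (Rxy & Rxz -> y = z) — i.e. partial functionality.
G1: fails — v sees both u and v.
G2: fails — 3 sees both 1 and 2.
G3: fails — 0 sees both 1 and 2.
G4: condition met.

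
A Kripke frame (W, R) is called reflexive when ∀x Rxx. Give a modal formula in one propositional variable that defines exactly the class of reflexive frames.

A defining formula is □r → r (the T axiom).
Suppose □r→r is valid. At any x set V(r)={w : Rxw}. Then □r holds at x, so r holds at x, i.e. Rxx.

□r → r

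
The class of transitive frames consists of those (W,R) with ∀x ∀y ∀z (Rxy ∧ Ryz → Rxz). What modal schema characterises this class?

□q → □□q

A defining formula is □q → □□q (the 4 axiom).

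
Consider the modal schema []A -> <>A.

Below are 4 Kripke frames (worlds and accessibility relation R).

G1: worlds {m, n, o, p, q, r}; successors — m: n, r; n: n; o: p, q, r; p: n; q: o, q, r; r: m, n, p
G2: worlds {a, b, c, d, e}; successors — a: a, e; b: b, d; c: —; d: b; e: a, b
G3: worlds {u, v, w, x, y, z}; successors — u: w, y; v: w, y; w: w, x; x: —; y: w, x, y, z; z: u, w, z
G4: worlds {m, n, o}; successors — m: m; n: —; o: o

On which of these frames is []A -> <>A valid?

G1

Frame correspondent (Sahlqvist): forall x exists y Rxy — i.e. seriality.
G1: ✓.
G2: fails — world c has no successor.
G3: fails — world x has no successor.
G4: fails — world n has no successor.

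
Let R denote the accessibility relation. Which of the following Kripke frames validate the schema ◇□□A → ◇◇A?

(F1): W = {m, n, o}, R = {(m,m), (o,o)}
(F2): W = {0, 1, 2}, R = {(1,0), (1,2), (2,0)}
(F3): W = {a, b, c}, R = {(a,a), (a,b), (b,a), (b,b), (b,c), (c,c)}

(F1), (F3)

This is the axiom for a generalized confluence (Geach) condition; its first-order frame correspondent is ∀x ∀y (xRy → ∃w (yR²w ∧ xR²w)).
(F1): satisfies the condition.
(F2): fails — 1R0 but no w with 0R²w and 1R²w.
(F3): satisfies the condition.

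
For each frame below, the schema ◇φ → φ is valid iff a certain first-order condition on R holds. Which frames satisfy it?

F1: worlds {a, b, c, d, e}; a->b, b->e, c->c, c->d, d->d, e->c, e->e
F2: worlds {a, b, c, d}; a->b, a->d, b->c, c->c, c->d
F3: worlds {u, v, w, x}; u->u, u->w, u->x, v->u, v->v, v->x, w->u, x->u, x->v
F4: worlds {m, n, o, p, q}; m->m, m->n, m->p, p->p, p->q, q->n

The schema corresponds to a generalized confluence (Geach) condition: ∀x ∀y (xRy → ∃w (y = w ∧ x = w)).
F1: fails — aRb but b ≠ a.
F2: fails — aRb but b ≠ a.
F3: fails — uRw but w ≠ u.
F4: fails — mRn but n ≠ m.
Valid on no frame.

none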